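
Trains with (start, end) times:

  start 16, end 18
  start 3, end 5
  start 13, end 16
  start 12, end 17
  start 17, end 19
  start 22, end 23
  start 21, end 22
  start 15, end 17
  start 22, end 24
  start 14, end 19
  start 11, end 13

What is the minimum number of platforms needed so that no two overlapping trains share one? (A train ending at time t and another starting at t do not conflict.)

4

Count concurrent intervals with a sweep; the peak is the room count.
starts: [3, 11, 12, 13, 14, 15, 16, 17, 21, 22, 22]
ends:   [5, 13, 16, 17, 17, 18, 19, 19, 22, 23, 24]
s3→1 e5→0 s11→1 s12→2 e13→1 s13→2 s14→3 s15→4  — peak 4.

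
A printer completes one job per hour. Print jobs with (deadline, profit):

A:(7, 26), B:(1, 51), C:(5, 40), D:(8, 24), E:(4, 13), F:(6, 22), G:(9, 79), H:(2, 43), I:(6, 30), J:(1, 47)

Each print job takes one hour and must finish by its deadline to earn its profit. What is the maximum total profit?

Take jobs in profit order; each goes to the latest open slot no later than its deadline.
By profit: G(d9,79), B(d1,51), J(d1,47), H(d2,43), C(d5,40), I(d6,30), A(d7,26), D(d8,24), F(d6,22), E(d4,13)
G→slot 9; B→slot 1; J skipped; H→slot 2; C→slot 5; I→slot 6; A→slot 7; D→slot 8; F→slot 4; E→slot 3.
Profit = 51 + 43 + 13 + 22 + 40 + 30 + 26 + 24 + 79 = 328

328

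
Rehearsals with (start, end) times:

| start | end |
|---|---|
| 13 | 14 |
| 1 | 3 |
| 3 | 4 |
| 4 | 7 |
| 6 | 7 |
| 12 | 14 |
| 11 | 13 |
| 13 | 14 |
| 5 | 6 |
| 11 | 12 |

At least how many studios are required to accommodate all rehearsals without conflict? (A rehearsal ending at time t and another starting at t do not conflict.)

Count concurrent intervals with a sweep; the peak is the room count.
Events (time:±→running): 1:+→1 3:-→0 3:+→1 4:-→0 4:+→1 5:+→2 6:-→1 6:+→2 7:-→1 7:-→0 11:+→1 11:+→2 12:-→1 12:+→2 13:-→1 13:+→2 13:+→3 … peak 3.

3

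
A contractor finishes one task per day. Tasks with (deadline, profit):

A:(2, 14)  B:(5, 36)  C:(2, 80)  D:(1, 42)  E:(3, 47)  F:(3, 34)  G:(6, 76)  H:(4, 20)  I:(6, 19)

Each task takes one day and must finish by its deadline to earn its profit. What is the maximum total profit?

301

Sort by profit descending; place each in the latest free slot ≤ its deadline.
Profit order: C=80 G=76 E=47 D=42 B=36 F=34 H=20 I=19 A=14
Assign: C→slot 2, G→slot 6, E→slot 3, D→slot 1, B→slot 5, F skipped, H→slot 4, I skipped, A skipped.
Slots: [1:D] [2:C] [3:E] [4:H] [5:B] [6:G]
Profit = 42 + 80 + 47 + 20 + 36 + 76 = 301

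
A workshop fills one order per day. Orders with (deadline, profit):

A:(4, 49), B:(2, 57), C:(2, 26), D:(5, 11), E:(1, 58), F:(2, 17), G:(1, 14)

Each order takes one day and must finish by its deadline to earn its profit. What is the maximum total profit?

175

By profit: E(d1,58), B(d2,57), A(d4,49), C(d2,26), F(d2,17), G(d1,14), D(d5,11)
E→slot 1; B→slot 2; A→slot 4; C skipped; F skipped; G skipped; D→slot 5.
Profit = 58 + 57 + 49 + 11 = 175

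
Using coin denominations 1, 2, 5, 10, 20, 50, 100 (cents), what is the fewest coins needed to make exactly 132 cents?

132 − 1×100→32 − 1×20→12 − 1×10→2 − 1×2→0
Total coins = 1 + 1 + 1 + 1 = 4

4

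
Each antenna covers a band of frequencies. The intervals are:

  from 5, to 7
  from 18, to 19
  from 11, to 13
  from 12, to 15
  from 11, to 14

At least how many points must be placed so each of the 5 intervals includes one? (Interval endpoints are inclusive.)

Sorted: [5,7] [11,13] [11,14] [12,15] [18,19]
{[5,7]} hit by 7; {[11,13],[11,14],[12,15]} hit by 13; {[18,19]} hit by 19.
Points: 7, 13, 19 (3 total).

3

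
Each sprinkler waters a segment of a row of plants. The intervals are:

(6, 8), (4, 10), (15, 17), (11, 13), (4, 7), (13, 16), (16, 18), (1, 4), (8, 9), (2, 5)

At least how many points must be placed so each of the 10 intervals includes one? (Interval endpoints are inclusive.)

4

Sort by right endpoint; whenever an interval is uncovered, place a point at its right end.
By right end: [1,4]  [2,5]  [4,7]  [6,8]  [8,9]  [4,10]  [11,13]  [13,16]  [15,17]  [16,18]
[1,4] uncovered → point at 4; [6,8] uncovered → point at 8; [11,13] uncovered → point at 13; [15,17] uncovered → point at 17.
Points: 4, 8, 13, 17 (4 total).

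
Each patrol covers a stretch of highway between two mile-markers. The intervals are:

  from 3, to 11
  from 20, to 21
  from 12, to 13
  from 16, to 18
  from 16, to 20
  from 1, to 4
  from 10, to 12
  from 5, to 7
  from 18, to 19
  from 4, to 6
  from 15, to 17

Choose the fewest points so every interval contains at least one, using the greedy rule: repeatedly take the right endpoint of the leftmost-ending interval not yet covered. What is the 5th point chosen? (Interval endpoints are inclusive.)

19

Sort by right endpoint; whenever an interval is uncovered, place a point at its right end.
Sorted: [1,4] [4,6] [5,7] [3,11] [10,12] [12,13] [15,17] [16,18] [18,19] [16,20] [20,21]
{[1,4],[4,6]} hit by 4; {[5,7],[3,11]} hit by 7; {[10,12],[12,13]} hit by 12; {[15,17],[16,18]} hit by 17; {[18,19],[16,20]} hit by 19; {[20,21]} hit by 21.
Points: 4, 7, 12, 17, 19, 21 (6 total).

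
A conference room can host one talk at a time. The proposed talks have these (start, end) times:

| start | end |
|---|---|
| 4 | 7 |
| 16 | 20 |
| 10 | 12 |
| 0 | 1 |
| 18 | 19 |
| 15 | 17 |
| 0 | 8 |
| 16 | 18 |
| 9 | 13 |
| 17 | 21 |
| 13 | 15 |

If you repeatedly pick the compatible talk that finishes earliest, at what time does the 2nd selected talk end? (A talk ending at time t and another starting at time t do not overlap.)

By end time: (0,1), (4,7), (0,8), (10,12), (9,13), (13,15), (15,17), (16,18), (18,19), (16,20), (17,21).
Pick (0,1); next start ≥ 1 → (4,7); next start ≥ 7 → (10,12); next start ≥ 12 → (13,15); next start ≥ 15 → (15,17); next start ≥ 17 → (18,19).
Selected: (0,1) (4,7) (10,12) (13,15) (15,17) (18,19)

7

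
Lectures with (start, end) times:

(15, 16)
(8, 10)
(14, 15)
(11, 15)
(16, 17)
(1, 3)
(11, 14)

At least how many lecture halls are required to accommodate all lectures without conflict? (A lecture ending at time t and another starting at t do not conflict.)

starts: [1, 8, 11, 11, 14, 15, 16]
ends:   [3, 10, 14, 15, 15, 16, 17]
s1→1 e3→0 s8→1 e10→0 s11→1 s11→2  — peak 2.

2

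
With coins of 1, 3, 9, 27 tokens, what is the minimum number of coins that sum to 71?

7

71 − 2×27→17 − 1×9→8 − 2×3→2 − 2×1→0
Total coins = 2 + 1 + 2 + 2 = 7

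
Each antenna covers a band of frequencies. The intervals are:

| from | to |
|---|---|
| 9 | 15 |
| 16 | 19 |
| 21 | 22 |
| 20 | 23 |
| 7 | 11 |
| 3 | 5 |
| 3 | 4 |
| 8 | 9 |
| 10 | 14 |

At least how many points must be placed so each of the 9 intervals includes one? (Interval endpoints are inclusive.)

5

Process intervals by earliest right end; each time one isn't hit yet, stab at its right endpoint.
By right end: [3,4]  [3,5]  [8,9]  [7,11]  [10,14]  [9,15]  [16,19]  [21,22]  [20,23]
[3,4] uncovered → point at 4; [8,9] uncovered → point at 9; [10,14] uncovered → point at 14; [16,19] uncovered → point at 19; [21,22] uncovered → point at 22.
Points: 4, 9, 14, 19, 22 (5 total).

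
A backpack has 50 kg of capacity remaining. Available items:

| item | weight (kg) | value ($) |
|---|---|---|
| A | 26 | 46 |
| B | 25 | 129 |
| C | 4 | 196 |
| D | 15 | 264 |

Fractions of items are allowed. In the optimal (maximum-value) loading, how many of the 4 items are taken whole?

3

Ratios (sorted): C 49.00, D 17.60, B 5.16, A 1.77
take C (4 @ 196); take D (15 @ 264); take B (25 @ 129); take 6/26 of A → 10.62. Capacity used 50/50.
3 item(s) taken whole; one partial (take 6/26 of A).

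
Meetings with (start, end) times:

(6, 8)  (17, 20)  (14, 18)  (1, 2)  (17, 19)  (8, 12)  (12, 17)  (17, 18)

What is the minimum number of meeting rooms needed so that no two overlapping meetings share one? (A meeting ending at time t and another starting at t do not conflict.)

Events (time:±→running): 1:+→1 2:-→0 6:+→1 8:-→0 8:+→1 12:-→0 12:+→1 14:+→2 17:-→1 17:+→2 17:+→3 17:+→4 … peak 4.

4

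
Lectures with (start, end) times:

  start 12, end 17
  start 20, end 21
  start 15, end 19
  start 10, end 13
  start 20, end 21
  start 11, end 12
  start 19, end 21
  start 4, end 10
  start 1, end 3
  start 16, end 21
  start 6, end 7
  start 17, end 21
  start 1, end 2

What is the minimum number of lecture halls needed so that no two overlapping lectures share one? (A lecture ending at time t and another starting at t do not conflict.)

Count concurrent intervals with a sweep; the peak is the room count.
starts: [1, 1, 4, 6, 10, 11, 12, 15, 16, 17, 19, 20, 20]
ends:   [2, 3, 7, 10, 12, 13, 17, 19, 21, 21, 21, 21, 21]
s1→1 s1→2 e2→1 e3→0 s4→1 s6→2 e7→1 e10→0 s10→1 s11→2 e12→1 s12→2 e13→1 s15→2 s16→3 e17→2 s17→3 e19→2 s19→3 s20→4 s20→5  — peak 5.

5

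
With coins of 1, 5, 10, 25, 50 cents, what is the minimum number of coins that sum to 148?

Greedy: take as many of the largest coin as possible, then repeat with the remainder.
148 = 2×50 + 1×25 + 2×10 + 3×1
Total coins = 2 + 1 + 2 + 3 = 8

8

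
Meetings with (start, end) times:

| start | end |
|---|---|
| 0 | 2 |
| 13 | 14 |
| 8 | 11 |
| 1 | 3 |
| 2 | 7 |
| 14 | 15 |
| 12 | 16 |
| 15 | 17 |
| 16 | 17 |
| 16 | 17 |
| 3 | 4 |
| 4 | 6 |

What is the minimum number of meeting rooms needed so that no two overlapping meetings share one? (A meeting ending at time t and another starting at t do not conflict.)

3

starts: [0, 1, 2, 3, 4, 8, 12, 13, 14, 15, 16, 16]
ends:   [2, 3, 4, 6, 7, 11, 14, 15, 16, 17, 17, 17]
s0→1 s1→2 e2→1 s2→2 e3→1 s3→2 e4→1 s4→2 e6→1 e7→0 s8→1 e11→0 s12→1 s13→2 e14→1 s14→2 e15→1 s15→2 e16→1 s16→2 s16→3  — peak 3.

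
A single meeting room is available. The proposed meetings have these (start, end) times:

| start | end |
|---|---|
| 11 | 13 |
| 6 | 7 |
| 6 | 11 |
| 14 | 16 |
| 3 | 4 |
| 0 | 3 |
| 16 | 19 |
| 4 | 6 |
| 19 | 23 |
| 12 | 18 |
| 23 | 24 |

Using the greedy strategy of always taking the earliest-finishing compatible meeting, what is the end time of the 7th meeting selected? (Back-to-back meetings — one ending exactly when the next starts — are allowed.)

19

By end time: (0,3), (3,4), (4,6), (6,7), (6,11), (11,13), (14,16), (12,18), (16,19), (19,23), (23,24).
Pick (0,3); next start ≥ 3 → (3,4); next start ≥ 4 → (4,6); next start ≥ 6 → (6,7); next start ≥ 7 → (11,13); next start ≥ 13 → (14,16); next start ≥ 16 → (16,19); next start ≥ 19 → (19,23); next start ≥ 23 → (23,24).
Selected: (0,3) (3,4) (4,6) (6,7) (11,13) (14,16) (16,19) (19,23) (23,24)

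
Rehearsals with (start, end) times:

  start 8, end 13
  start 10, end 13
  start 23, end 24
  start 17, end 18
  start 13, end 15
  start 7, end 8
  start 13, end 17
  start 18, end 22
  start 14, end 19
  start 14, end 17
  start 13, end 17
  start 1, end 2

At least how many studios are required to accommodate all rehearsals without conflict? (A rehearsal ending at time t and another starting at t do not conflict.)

The answer is the maximum number of intervals overlapping at any instant.
Events (time:±→running): 1:+→1 2:-→0 7:+→1 8:-→0 8:+→1 10:+→2 13:-→1 13:-→0 13:+→1 13:+→2 13:+→3 14:+→4 14:+→5 … peak 5.

5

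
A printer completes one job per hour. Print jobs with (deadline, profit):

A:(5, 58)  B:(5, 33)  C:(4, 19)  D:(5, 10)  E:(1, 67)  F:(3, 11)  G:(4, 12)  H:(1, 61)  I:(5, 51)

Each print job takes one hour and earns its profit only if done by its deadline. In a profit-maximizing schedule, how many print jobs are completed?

Profit order: E=67 H=61 A=58 I=51 B=33 C=19 G=12 F=11 D=10
Assign: E→slot 1, H skipped, A→slot 5, I→slot 4, B→slot 3, C→slot 2, G skipped, F skipped, D skipped.
Slots: [1:E] [2:C] [3:B] [4:I] [5:A]
5 of 9 scheduled.

5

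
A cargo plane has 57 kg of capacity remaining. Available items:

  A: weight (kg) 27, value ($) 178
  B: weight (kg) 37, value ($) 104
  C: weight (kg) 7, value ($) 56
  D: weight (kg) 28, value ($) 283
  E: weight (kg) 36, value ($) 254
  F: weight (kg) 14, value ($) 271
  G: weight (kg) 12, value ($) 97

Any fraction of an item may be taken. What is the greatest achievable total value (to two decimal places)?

Order: F (271/14=19.36) > D (283/28=10.11) > G (97/12=8.08) > C (56/7=8.00) > E (254/36=7.06) > A (178/27=6.59) > B (104/37=2.81)
Fill: take F (14 @ 271) → take D (28 @ 283) → take G (12 @ 97) → take 3/7 of C → 24.00; 57/57 used.
Total value = 675.00

675.00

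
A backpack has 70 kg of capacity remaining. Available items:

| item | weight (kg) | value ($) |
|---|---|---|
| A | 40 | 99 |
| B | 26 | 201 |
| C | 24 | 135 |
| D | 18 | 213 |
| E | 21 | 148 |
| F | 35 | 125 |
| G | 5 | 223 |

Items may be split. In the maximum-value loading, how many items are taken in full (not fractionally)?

4

Order: G (223/5=44.60) > D (213/18=11.83) > B (201/26=7.73) > E (148/21=7.05) > C (135/24=5.62) > F (125/35=3.57) > A (99/40=2.48)
Fill: take G (5 @ 223) → take D (18 @ 213) → take B (26 @ 201) → take E (21 @ 148); 70/70 used.
4 item(s) taken whole.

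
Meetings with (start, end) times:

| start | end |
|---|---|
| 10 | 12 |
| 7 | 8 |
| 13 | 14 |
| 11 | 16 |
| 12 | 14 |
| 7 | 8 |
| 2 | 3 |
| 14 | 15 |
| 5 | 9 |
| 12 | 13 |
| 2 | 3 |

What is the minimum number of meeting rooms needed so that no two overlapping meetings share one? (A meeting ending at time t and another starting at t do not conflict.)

3

The answer is the maximum number of intervals overlapping at any instant.
Events (time:±→running): 2:+→1 2:+→2 3:-→1 3:-→0 5:+→1 7:+→2 7:+→3 … peak 3.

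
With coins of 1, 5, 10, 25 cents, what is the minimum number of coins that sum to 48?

48 − 1×25→23 − 2×10→3 − 3×1→0
Total coins = 1 + 2 + 3 = 6

6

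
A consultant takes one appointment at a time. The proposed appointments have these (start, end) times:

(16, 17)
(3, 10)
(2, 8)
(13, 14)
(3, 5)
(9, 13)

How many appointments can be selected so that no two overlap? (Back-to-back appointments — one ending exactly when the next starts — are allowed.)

4

Greedy by earliest finish: after sorting by end time, pick each interval compatible with the last pick.
Sorted by end: (3,5)  (2,8)  (3,10)  (9,13)  (13,14)  (16,17)
take (3,5); skip (2,8); take (9,13); take (13,14); take (16,17).
Selected 4 appointments.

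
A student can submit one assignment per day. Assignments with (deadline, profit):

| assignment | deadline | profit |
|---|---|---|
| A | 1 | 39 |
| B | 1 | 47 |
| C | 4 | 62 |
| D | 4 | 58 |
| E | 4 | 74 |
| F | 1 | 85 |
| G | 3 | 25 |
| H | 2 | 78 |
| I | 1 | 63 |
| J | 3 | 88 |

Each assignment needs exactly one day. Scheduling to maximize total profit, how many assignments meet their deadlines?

Profit order: J=88 F=85 H=78 E=74 I=63 C=62 D=58 B=47 A=39 G=25
Assign: J→slot 3, F→slot 1, H→slot 2, E→slot 4, I skipped, C skipped, D skipped, B skipped, A skipped, G skipped.
Slots: [1:F] [2:H] [3:J] [4:E]
4 of 10 scheduled.

4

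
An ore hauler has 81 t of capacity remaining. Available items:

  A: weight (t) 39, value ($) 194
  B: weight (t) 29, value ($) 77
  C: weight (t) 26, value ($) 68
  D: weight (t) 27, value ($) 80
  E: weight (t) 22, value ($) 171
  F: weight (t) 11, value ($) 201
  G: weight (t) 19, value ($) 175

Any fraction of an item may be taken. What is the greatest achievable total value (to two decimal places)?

691.26

Ratios (sorted): F 18.27, G 9.21, E 7.77, A 4.97, D 2.96, B 2.66, C 2.62
take F (11 @ 201); take G (19 @ 175); take E (22 @ 171); take 29/39 of A → 144.26. Capacity used 81/81.
Total value = 691.26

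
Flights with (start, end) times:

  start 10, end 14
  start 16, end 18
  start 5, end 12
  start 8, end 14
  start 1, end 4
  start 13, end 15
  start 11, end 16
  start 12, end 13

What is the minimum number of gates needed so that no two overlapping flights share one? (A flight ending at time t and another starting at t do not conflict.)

Count concurrent intervals with a sweep; the peak is the room count.
Events (time:±→running): 1:+→1 4:-→0 5:+→1 8:+→2 10:+→3 11:+→4 … peak 4.

4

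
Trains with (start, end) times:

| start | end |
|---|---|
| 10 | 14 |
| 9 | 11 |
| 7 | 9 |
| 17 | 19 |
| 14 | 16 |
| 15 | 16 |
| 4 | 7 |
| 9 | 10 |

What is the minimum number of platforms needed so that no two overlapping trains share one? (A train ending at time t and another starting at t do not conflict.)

starts: [4, 7, 9, 9, 10, 14, 15, 17]
ends:   [7, 9, 10, 11, 14, 16, 16, 19]
s4→1 e7→0 s7→1 e9→0 s9→1 s9→2  — peak 2.

2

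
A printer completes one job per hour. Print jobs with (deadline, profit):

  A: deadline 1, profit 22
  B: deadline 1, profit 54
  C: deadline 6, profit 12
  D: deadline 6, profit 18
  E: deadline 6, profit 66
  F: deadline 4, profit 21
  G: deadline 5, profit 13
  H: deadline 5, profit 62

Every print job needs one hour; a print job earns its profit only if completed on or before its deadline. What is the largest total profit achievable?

By profit: E(d6,66), H(d5,62), B(d1,54), A(d1,22), F(d4,21), D(d6,18), G(d5,13), C(d6,12)
E→slot 6; H→slot 5; B→slot 1; A skipped; F→slot 4; D→slot 3; G→slot 2; C skipped.
Profit = 54 + 13 + 18 + 21 + 62 + 66 = 234

234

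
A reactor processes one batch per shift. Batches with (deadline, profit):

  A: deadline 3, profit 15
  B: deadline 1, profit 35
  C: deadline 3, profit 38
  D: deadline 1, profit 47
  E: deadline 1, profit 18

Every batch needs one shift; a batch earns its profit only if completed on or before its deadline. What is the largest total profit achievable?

100

By profit: D(d1,47), C(d3,38), B(d1,35), E(d1,18), A(d3,15)
D→slot 1; C→slot 3; B skipped; E skipped; A→slot 2.
Profit = 47 + 15 + 38 = 100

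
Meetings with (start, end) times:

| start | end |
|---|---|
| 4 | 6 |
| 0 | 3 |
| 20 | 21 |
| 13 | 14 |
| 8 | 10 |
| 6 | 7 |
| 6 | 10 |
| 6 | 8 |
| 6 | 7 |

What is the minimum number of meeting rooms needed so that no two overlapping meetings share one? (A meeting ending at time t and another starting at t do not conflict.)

Count concurrent intervals with a sweep; the peak is the room count.
starts: [0, 4, 6, 6, 6, 6, 8, 13, 20]
ends:   [3, 6, 7, 7, 8, 10, 10, 14, 21]
s0→1 e3→0 s4→1 e6→0 s6→1 s6→2 s6→3 s6→4  — peak 4.

4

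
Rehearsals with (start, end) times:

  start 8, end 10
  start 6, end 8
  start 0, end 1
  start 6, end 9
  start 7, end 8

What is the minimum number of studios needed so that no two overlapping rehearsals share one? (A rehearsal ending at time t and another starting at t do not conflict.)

3

Count concurrent intervals with a sweep; the peak is the room count.
Events (time:±→running): 0:+→1 1:-→0 6:+→1 6:+→2 7:+→3 … peak 3.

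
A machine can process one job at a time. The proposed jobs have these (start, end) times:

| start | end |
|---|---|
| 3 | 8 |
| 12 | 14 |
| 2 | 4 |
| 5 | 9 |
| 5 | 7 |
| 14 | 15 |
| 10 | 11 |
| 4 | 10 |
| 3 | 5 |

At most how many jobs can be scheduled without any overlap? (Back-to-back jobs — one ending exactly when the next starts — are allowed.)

5

Sort by end time and greedily take each interval whose start is ≥ the last chosen end.
By end time: (2,4), (3,5), (5,7), (3,8), (5,9), (4,10), (10,11), (12,14), (14,15).
Pick (2,4); next start ≥ 4 → (5,7); next start ≥ 7 → (10,11); next start ≥ 11 → (12,14); next start ≥ 14 → (14,15).
Selected 5 jobs.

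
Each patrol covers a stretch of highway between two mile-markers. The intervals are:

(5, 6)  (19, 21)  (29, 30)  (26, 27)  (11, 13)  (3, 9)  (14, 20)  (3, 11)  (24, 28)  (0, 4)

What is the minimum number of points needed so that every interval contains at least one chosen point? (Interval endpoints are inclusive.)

Sort by right endpoint; whenever an interval is uncovered, place a point at its right end.
By right end: [0,4]  [5,6]  [3,9]  [3,11]  [11,13]  [14,20]  [19,21]  [26,27]  [24,28]  [29,30]
[0,4] uncovered → point at 4; [5,6] uncovered → point at 6; [11,13] uncovered → point at 13; [14,20] uncovered → point at 20; [26,27] uncovered → point at 27; [29,30] uncovered → point at 30.
Points: 4, 6, 13, 20, 27, 30 (6 total).

6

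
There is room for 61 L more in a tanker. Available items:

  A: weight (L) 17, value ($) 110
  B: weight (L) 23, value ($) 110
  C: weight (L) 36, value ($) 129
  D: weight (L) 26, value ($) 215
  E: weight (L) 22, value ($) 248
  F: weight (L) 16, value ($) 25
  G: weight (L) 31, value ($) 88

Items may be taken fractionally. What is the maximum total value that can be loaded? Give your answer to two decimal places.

Greedy by value/weight ratio, highest first.
Order: E (248/22=11.27) > D (215/26=8.27) > A (110/17=6.47) > B (110/23=4.78) > C (129/36=3.58) > G (88/31=2.84) > F (25/16=1.56)
Fill: take E (22 @ 248) → take D (26 @ 215) → take 13/17 of A → 84.12; 61/61 used.
Total value = 547.12

547.12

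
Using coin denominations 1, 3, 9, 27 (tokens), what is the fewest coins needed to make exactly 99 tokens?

5

Greedy: take as many of the largest coin as possible, then repeat with the remainder.
99 − 3×27→18 − 2×9→0
Total coins = 3 + 2 = 5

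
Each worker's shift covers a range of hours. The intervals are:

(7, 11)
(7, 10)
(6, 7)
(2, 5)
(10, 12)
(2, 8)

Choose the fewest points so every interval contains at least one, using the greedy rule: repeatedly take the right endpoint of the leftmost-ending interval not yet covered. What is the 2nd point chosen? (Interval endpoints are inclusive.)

Sort by right endpoint; whenever an interval is uncovered, place a point at its right end.
Sorted: [2,5] [6,7] [2,8] [7,10] [7,11] [10,12]
{[2,5]} hit by 5; {[6,7],[2,8],[7,10],[7,11]} hit by 7; {[10,12]} hit by 12.
Points: 5, 7, 12 (3 total).

7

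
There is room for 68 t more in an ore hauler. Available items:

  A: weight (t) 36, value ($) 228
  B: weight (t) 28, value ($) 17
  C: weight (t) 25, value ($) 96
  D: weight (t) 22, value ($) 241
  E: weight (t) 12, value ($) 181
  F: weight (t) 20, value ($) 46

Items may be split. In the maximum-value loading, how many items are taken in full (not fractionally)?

Greedy by value/weight ratio, highest first.
Ratios (sorted): E 15.08, D 10.95, A 6.33, C 3.84, F 2.30, B 0.61
take E (12 @ 181); take D (22 @ 241); take 34/36 of A → 215.33. Capacity used 68/68.
2 item(s) taken whole; one partial (take 34/36 of A).

2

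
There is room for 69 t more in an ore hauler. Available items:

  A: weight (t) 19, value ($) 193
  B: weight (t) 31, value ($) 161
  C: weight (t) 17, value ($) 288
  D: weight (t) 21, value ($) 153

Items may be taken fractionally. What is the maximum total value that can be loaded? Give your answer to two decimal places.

Greedy by value/weight ratio, highest first.
Ratios (sorted): C 16.94, A 10.16, D 7.29, B 5.19
take C (17 @ 288); take A (19 @ 193); take D (21 @ 153); take 12/31 of B → 62.32. Capacity used 69/69.
Total value = 696.32

696.32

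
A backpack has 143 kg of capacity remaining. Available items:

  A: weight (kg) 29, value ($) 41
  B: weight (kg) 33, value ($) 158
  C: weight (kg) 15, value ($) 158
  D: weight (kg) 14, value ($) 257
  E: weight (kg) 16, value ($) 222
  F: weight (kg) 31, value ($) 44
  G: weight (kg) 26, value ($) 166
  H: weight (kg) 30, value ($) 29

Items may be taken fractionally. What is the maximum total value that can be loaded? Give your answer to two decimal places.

1016.31

Order: D (257/14=18.36) > E (222/16=13.88) > C (158/15=10.53) > G (166/26=6.38) > B (158/33=4.79) > F (44/31=1.42) > A (41/29=1.41) > H (29/30=0.97)
Fill: take D (14 @ 257) → take E (16 @ 222) → take C (15 @ 158) → take G (26 @ 166) → take B (33 @ 158) → take F (31 @ 44) → take 8/29 of A → 11.31; 143/143 used.
Total value = 1016.31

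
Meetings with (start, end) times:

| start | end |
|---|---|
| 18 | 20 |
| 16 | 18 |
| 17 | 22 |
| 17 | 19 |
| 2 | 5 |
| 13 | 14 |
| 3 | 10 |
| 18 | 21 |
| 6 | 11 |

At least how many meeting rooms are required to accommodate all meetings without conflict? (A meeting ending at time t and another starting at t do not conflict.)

4

starts: [2, 3, 6, 13, 16, 17, 17, 18, 18]
ends:   [5, 10, 11, 14, 18, 19, 20, 21, 22]
s2→1 s3→2 e5→1 s6→2 e10→1 e11→0 s13→1 e14→0 s16→1 s17→2 s17→3 e18→2 s18→3 s18→4  — peak 4.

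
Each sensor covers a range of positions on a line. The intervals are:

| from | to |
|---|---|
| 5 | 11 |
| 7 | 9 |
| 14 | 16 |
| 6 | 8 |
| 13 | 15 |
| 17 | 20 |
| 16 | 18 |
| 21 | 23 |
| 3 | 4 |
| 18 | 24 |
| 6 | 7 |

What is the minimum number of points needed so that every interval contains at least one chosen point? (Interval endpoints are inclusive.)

5

Process intervals by earliest right end; each time one isn't hit yet, stab at its right endpoint.
By right end: [3,4]  [6,7]  [6,8]  [7,9]  [5,11]  [13,15]  [14,16]  [16,18]  [17,20]  [21,23]  [18,24]
[3,4] uncovered → point at 4; [6,7] uncovered → point at 7; [13,15] uncovered → point at 15; [16,18] uncovered → point at 18; [21,23] uncovered → point at 23.
Points: 4, 7, 15, 18, 23 (5 total).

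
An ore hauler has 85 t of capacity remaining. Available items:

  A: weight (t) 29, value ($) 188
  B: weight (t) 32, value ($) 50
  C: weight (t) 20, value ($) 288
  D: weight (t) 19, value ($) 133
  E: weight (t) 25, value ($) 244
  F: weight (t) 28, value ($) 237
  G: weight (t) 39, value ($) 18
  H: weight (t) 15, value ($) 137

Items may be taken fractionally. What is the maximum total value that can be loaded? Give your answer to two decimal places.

880.61

Order: C (288/20=14.40) > E (244/25=9.76) > H (137/15=9.13) > F (237/28=8.46) > D (133/19=7.00) > A (188/29=6.48) > B (50/32=1.56) > G (18/39=0.46)
Fill: take C (20 @ 288) → take E (25 @ 244) → take H (15 @ 137) → take 25/28 of F → 211.61; 85/85 used.
Total value = 880.61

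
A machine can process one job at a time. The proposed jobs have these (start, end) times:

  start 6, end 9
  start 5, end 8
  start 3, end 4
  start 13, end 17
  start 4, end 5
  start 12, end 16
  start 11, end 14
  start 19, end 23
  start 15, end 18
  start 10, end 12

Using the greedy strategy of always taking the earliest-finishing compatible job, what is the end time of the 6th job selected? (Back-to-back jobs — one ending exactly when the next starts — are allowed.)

Greedy by earliest finish: after sorting by end time, pick each interval compatible with the last pick.
Sorted by end: (3,4)  (4,5)  (5,8)  (6,9)  (10,12)  (11,14)  (12,16)  (13,17)  (15,18)  (19,23)
take (3,4); take (4,5); take (5,8); skip (6,9); take (10,12); take (12,16); take (19,23).
Selected: (3,4) (4,5) (5,8) (10,12) (12,16) (19,23)

23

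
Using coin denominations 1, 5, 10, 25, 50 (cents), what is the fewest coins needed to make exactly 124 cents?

8

124 = 2×50 + 2×10 + 4×1
Total coins = 2 + 2 + 4 = 8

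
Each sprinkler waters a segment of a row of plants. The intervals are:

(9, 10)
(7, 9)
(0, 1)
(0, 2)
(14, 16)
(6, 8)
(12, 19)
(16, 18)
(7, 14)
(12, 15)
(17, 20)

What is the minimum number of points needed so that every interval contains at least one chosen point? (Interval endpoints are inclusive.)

Sorted: [0,1] [0,2] [6,8] [7,9] [9,10] [7,14] [12,15] [14,16] [16,18] [12,19] [17,20]
{[0,1],[0,2]} hit by 1; {[6,8],[7,9]} hit by 8; {[9,10],[7,14]} hit by 10; {[12,15],[14,16]} hit by 15; {[16,18],[12,19],[17,20]} hit by 18.
Points: 1, 8, 10, 15, 18 (5 total).

5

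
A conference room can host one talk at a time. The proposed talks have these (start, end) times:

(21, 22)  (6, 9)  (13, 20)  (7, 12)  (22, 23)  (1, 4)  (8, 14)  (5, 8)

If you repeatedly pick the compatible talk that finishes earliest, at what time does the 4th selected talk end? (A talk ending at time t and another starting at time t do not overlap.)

Sorted by end: (1,4)  (5,8)  (6,9)  (7,12)  (8,14)  (13,20)  (21,22)  (22,23)
take (1,4); take (5,8); skip (6,9); skip (7,12); take (8,14); take (21,22); take (22,23).
Selected: (1,4) (5,8) (8,14) (21,22) (22,23)

22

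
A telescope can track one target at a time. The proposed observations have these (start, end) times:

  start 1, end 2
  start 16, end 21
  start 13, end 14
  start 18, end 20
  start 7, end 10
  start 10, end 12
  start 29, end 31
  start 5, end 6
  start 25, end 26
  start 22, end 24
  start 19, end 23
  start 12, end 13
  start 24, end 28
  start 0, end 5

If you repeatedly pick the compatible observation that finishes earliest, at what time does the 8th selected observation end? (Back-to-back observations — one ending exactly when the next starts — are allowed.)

Greedy by earliest finish: after sorting by end time, pick each interval compatible with the last pick.
By end time: (1,2), (0,5), (5,6), (7,10), (10,12), (12,13), (13,14), (18,20), (16,21), (19,23), (22,24), (25,26), (24,28), (29,31).
Pick (1,2); next start ≥ 2 → (5,6); next start ≥ 6 → (7,10); next start ≥ 10 → (10,12); next start ≥ 12 → (12,13); next start ≥ 13 → (13,14); next start ≥ 14 → (18,20); next start ≥ 20 → (22,24); next start ≥ 24 → (25,26); next start ≥ 26 → (29,31).
Selected: (1,2) (5,6) (7,10) (10,12) (12,13) (13,14) (18,20) (22,24) (25,26) (29,31)

24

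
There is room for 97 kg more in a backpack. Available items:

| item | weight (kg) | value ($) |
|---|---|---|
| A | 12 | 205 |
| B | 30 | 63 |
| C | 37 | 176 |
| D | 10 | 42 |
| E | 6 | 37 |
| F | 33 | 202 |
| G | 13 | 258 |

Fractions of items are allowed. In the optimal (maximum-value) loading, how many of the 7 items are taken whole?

Sort by value per unit weight and fill in that order.
Ratios (sorted): G 19.85, A 17.08, E 6.17, F 6.12, C 4.76, D 4.20, B 2.10
take G (13 @ 258); take A (12 @ 205); take E (6 @ 37); take F (33 @ 202); take 33/37 of C → 156.97. Capacity used 97/97.
4 item(s) taken whole; one partial (take 33/37 of C).

4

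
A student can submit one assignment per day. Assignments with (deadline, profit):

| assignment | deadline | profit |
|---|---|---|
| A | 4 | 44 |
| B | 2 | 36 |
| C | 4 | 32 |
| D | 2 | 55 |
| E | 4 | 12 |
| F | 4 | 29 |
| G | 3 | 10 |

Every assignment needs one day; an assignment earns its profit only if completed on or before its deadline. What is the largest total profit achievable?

Take jobs in profit order; each goes to the latest open slot no later than its deadline.
By profit: D(d2,55), A(d4,44), B(d2,36), C(d4,32), F(d4,29), E(d4,12), G(d3,10)
D→slot 2; A→slot 4; B→slot 1; C→slot 3; F skipped; E skipped; G skipped.
Profit = 36 + 55 + 32 + 44 = 167

167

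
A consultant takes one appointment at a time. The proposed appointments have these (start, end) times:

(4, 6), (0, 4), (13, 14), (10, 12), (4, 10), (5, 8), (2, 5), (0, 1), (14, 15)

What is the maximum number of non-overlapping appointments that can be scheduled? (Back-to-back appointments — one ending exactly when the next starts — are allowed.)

6

Greedy by earliest finish: after sorting by end time, pick each interval compatible with the last pick.
By end time: (0,1), (0,4), (2,5), (4,6), (5,8), (4,10), (10,12), (13,14), (14,15).
Pick (0,1); next start ≥ 1 → (2,5); next start ≥ 5 → (5,8); next start ≥ 8 → (10,12); next start ≥ 12 → (13,14); next start ≥ 14 → (14,15).
Selected 6 appointments.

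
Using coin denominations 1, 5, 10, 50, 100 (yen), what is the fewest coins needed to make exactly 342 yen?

342 − 3×100→42 − 4×10→2 − 2×1→0
Total coins = 3 + 4 + 2 = 9

9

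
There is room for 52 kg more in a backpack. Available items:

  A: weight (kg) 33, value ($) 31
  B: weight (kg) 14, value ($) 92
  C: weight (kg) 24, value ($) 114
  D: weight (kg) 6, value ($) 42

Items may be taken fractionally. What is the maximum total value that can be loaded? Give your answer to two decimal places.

255.52

Sort by value per unit weight and fill in that order.
Ratios (sorted): D 7.00, B 6.57, C 4.75, A 0.94
take D (6 @ 42); take B (14 @ 92); take C (24 @ 114); take 8/33 of A → 7.52. Capacity used 52/52.
Total value = 255.52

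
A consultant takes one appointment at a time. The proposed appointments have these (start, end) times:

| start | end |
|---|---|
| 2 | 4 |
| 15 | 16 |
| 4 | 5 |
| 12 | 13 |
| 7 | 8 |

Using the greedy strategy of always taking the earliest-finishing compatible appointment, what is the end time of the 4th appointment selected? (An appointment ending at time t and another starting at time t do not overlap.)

By end time: (2,4), (4,5), (7,8), (12,13), (15,16).
Pick (2,4); next start ≥ 4 → (4,5); next start ≥ 5 → (7,8); next start ≥ 8 → (12,13); next start ≥ 13 → (15,16).
Selected: (2,4) (4,5) (7,8) (12,13) (15,16)

13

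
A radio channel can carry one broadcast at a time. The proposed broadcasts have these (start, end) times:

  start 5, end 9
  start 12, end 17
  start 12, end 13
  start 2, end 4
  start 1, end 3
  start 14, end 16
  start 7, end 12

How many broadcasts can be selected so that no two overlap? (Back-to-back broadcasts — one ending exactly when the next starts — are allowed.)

4

Sort by end time and greedily take each interval whose start is ≥ the last chosen end.
By end time: (1,3), (2,4), (5,9), (7,12), (12,13), (14,16), (12,17).
Pick (1,3); next start ≥ 3 → (5,9); next start ≥ 9 → (12,13); next start ≥ 13 → (14,16).
Selected 4 broadcasts.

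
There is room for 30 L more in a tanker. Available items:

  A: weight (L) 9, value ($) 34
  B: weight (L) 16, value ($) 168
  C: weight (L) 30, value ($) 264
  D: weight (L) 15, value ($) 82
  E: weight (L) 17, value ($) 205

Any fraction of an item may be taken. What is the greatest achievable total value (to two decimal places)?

Greedy by value/weight ratio, highest first.
Order: E (205/17=12.06) > B (168/16=10.50) > C (264/30=8.80) > D (82/15=5.47) > A (34/9=3.78)
Fill: take E (17 @ 205) → take 13/16 of B → 136.50; 30/30 used.
Total value = 341.50

341.50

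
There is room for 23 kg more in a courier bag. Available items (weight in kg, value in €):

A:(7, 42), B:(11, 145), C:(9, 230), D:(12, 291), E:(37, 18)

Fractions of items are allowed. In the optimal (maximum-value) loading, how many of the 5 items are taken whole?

2

Sort by value per unit weight and fill in that order.
Ratios (sorted): C 25.56, D 24.25, B 13.18, A 6.00, E 0.49
take C (9 @ 230); take D (12 @ 291); take 2/11 of B → 26.36. Capacity used 23/23.
2 item(s) taken whole; one partial (take 2/11 of B).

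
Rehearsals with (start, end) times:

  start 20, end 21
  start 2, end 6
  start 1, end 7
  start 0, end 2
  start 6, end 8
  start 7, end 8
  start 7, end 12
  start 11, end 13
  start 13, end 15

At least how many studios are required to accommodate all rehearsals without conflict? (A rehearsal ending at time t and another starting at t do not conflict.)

The answer is the maximum number of intervals overlapping at any instant.
Events (time:±→running): 0:+→1 1:+→2 2:-→1 2:+→2 6:-→1 6:+→2 7:-→1 7:+→2 7:+→3 … peak 3.

3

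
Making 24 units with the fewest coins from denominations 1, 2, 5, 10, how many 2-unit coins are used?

24 = 2×10 + 2×2
Count of 2: 2

2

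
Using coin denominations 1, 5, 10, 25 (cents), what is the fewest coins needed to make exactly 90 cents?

5

Greedy: take as many of the largest coin as possible, then repeat with the remainder.
90 − 3×25→15 − 1×10→5 − 1×5→0
Total coins = 3 + 1 + 1 = 5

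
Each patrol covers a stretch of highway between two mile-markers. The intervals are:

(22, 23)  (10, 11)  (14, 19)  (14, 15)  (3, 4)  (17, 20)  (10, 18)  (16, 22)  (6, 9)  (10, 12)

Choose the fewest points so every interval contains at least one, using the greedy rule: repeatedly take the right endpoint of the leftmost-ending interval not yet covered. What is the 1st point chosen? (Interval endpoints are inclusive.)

4

Process intervals by earliest right end; each time one isn't hit yet, stab at its right endpoint.
By right end: [3,4]  [6,9]  [10,11]  [10,12]  [14,15]  [10,18]  [14,19]  [17,20]  [16,22]  [22,23]
[3,4] uncovered → point at 4; [6,9] uncovered → point at 9; [10,11] uncovered → point at 11; [14,15] uncovered → point at 15; [17,20] uncovered → point at 20; [22,23] uncovered → point at 23.
Points: 4, 9, 11, 15, 20, 23 (6 total).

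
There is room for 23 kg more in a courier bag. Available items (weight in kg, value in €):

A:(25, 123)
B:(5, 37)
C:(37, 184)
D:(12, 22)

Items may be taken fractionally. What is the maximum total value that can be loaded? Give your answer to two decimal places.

126.51

Order: B (37/5=7.40) > C (184/37=4.97) > A (123/25=4.92) > D (22/12=1.83)
Fill: take B (5 @ 37) → take 18/37 of C → 89.51; 23/23 used.
Total value = 126.51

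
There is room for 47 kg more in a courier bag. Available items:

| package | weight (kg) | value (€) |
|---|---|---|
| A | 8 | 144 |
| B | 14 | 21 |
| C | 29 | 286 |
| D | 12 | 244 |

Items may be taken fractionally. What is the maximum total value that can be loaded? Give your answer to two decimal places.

654.28

Sort by value per unit weight and fill in that order.
Ratios (sorted): D 20.33, A 18.00, C 9.86, B 1.50
take D (12 @ 244); take A (8 @ 144); take 27/29 of C → 266.28. Capacity used 47/47.
Total value = 654.28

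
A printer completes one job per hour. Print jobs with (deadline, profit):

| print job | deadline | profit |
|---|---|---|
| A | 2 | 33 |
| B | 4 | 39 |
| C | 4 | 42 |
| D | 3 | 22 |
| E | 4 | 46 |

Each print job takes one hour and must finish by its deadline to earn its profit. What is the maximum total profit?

Profit order: E=46 C=42 B=39 A=33 D=22
Assign: E→slot 4, C→slot 3, B→slot 2, A→slot 1, D skipped.
Slots: [1:A] [2:B] [3:C] [4:E]
Profit = 33 + 39 + 42 + 46 = 160

160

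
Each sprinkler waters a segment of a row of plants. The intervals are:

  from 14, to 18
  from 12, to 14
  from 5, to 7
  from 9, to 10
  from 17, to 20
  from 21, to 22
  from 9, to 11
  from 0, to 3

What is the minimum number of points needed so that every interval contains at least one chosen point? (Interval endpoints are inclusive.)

Process intervals by earliest right end; each time one isn't hit yet, stab at its right endpoint.
By right end: [0,3]  [5,7]  [9,10]  [9,11]  [12,14]  [14,18]  [17,20]  [21,22]
[0,3] uncovered → point at 3; [5,7] uncovered → point at 7; [9,10] uncovered → point at 10; [12,14] uncovered → point at 14; [17,20] uncovered → point at 20; [21,22] uncovered → point at 22.
Points: 3, 7, 10, 14, 20, 22 (6 total).

6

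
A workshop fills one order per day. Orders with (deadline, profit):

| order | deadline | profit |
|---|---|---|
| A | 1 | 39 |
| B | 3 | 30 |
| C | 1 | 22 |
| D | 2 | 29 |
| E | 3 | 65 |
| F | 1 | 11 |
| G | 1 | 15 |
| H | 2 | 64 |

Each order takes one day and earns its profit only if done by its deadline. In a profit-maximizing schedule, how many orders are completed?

3

Take jobs in profit order; each goes to the latest open slot no later than its deadline.
By profit: E(d3,65), H(d2,64), A(d1,39), B(d3,30), D(d2,29), C(d1,22), G(d1,15), F(d1,11)
E→slot 3; H→slot 2; A→slot 1; B skipped; D skipped; C skipped; G skipped; F skipped.
3 of 8 scheduled.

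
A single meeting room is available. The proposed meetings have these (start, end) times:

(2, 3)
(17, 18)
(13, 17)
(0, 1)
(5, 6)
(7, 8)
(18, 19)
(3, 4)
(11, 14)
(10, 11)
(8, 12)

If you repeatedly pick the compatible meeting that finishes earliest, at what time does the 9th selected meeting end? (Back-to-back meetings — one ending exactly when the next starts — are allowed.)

19

Order by finish time; keep every interval that doesn't clash with the previous kept one.
By end time: (0,1), (2,3), (3,4), (5,6), (7,8), (10,11), (8,12), (11,14), (13,17), (17,18), (18,19).
Pick (0,1); next start ≥ 1 → (2,3); next start ≥ 3 → (3,4); next start ≥ 4 → (5,6); next start ≥ 6 → (7,8); next start ≥ 8 → (10,11); next start ≥ 11 → (11,14); next start ≥ 14 → (17,18); next start ≥ 18 → (18,19).
Selected: (0,1) (2,3) (3,4) (5,6) (7,8) (10,11) (11,14) (17,18) (18,19)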